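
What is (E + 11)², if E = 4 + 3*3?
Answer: 576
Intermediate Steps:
E = 13 (E = 4 + 9 = 13)
(E + 11)² = (13 + 11)² = 24² = 576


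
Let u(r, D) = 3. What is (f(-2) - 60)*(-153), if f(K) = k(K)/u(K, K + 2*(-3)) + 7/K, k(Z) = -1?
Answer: 19533/2 ≈ 9766.5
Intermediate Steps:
f(K) = -⅓ + 7/K (f(K) = -1/3 + 7/K = -1*⅓ + 7/K = -⅓ + 7/K)
(f(-2) - 60)*(-153) = ((⅓)*(21 - 1*(-2))/(-2) - 60)*(-153) = ((⅓)*(-½)*(21 + 2) - 60)*(-153) = ((⅓)*(-½)*23 - 60)*(-153) = (-23/6 - 60)*(-153) = -383/6*(-153) = 19533/2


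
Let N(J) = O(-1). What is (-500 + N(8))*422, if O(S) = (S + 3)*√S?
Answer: -211000 + 844*I ≈ -2.11e+5 + 844.0*I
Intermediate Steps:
O(S) = √S*(3 + S) (O(S) = (3 + S)*√S = √S*(3 + S))
N(J) = 2*I (N(J) = √(-1)*(3 - 1) = I*2 = 2*I)
(-500 + N(8))*422 = (-500 + 2*I)*422 = -211000 + 844*I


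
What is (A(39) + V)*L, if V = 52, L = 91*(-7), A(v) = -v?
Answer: -8281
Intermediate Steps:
L = -637
(A(39) + V)*L = (-1*39 + 52)*(-637) = (-39 + 52)*(-637) = 13*(-637) = -8281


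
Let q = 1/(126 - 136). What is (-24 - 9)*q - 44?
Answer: -407/10 ≈ -40.700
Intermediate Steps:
q = -⅒ (q = 1/(-10) = -⅒ ≈ -0.10000)
(-24 - 9)*q - 44 = (-24 - 9)*(-⅒) - 44 = -33*(-⅒) - 44 = 33/10 - 44 = -407/10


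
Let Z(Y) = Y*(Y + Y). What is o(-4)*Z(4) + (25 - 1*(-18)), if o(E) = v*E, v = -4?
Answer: 555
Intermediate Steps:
Z(Y) = 2*Y² (Z(Y) = Y*(2*Y) = 2*Y²)
o(E) = -4*E
o(-4)*Z(4) + (25 - 1*(-18)) = (-4*(-4))*(2*4²) + (25 - 1*(-18)) = 16*(2*16) + (25 + 18) = 16*32 + 43 = 512 + 43 = 555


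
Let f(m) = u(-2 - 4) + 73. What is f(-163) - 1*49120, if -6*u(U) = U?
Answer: -49046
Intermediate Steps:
u(U) = -U/6
f(m) = 74 (f(m) = -(-2 - 4)/6 + 73 = -⅙*(-6) + 73 = 1 + 73 = 74)
f(-163) - 1*49120 = 74 - 1*49120 = 74 - 49120 = -49046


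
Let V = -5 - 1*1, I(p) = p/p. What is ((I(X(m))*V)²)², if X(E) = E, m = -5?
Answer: 1296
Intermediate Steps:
I(p) = 1
V = -6 (V = -5 - 1 = -6)
((I(X(m))*V)²)² = ((1*(-6))²)² = ((-6)²)² = 36² = 1296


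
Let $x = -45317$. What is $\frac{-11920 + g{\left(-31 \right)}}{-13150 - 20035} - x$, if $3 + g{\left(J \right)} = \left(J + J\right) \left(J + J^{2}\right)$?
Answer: $\frac{1503914228}{33185} \approx 45319.0$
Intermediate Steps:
$g{\left(J \right)} = -3 + 2 J \left(J + J^{2}\right)$ ($g{\left(J \right)} = -3 + \left(J + J\right) \left(J + J^{2}\right) = -3 + 2 J \left(J + J^{2}\right)$)
$\frac{-11920 + g{\left(-31 \right)}}{-13150 - 20035} - x = \frac{-11920 + \left(-3 + 2 \left(-31\right)^{2} + 2 \left(-31\right)^{3}\right)}{-13150 - 20035} - -45317 = \frac{-11920 + \left(-3 + 2 \cdot 961 + 2 \left(-29791\right)\right)}{-33185} + 45317 = \left(-11920 - 57663\right) \left(- \frac{1}{33185}\right) + 45317 = \left(-69583\right) \left(- \frac{1}{33185}\right) + 45317 = \frac{69583}{33185} + 45317 = \frac{1503914228}{33185}$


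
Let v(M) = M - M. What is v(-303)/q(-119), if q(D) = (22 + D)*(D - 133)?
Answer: 0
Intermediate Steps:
v(M) = 0
q(D) = (-133 + D)*(22 + D) (q(D) = (22 + D)*(-133 + D) = (-133 + D)*(22 + D))
v(-303)/q(-119) = 0/(-2926 + (-119)² - 111*(-119)) = 0/(-2926 + 14161 + 13209) = 0/24444 = 0*(1/24444) = 0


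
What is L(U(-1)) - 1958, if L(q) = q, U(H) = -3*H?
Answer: -1955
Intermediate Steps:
L(U(-1)) - 1958 = -3*(-1) - 1958 = 3 - 1958 = -1955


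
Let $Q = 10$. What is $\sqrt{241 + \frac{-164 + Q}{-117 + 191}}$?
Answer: $\frac{2 \sqrt{81770}}{37} \approx 15.457$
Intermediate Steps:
$\sqrt{241 + \frac{-164 + Q}{-117 + 191}} = \sqrt{241 + \frac{-164 + 10}{-117 + 191}} = \sqrt{241 - \frac{154}{74}} = \sqrt{241 - \frac{77}{37}} = \sqrt{\frac{8840}{37}} = \frac{2 \sqrt{81770}}{37}$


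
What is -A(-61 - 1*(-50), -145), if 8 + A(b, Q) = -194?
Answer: 202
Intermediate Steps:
A(b, Q) = -202 (A(b, Q) = -8 - 194 = -202)
-A(-61 - 1*(-50), -145) = -1*(-202) = 202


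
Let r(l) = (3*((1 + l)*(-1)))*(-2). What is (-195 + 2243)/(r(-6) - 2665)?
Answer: -2048/2695 ≈ -0.75993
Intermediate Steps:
r(l) = 6 + 6*l (r(l) = (3*(-1 - l))*(-2) = (-3 - 3*l)*(-2) = 6 + 6*l)
(-195 + 2243)/(r(-6) - 2665) = (-195 + 2243)/((6 + 6*(-6)) - 2665) = 2048/((6 - 36) - 2665) = 2048/(-30 - 2665) = 2048/(-2695) = 2048*(-1/2695) = -2048/2695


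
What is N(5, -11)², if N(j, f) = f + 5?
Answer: 36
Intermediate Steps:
N(j, f) = 5 + f
N(5, -11)² = (5 - 11)² = (-6)² = 36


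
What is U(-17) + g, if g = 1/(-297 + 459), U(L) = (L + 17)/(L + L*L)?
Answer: 1/162 ≈ 0.0061728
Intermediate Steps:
U(L) = (17 + L)/(L + L²)
g = 1/162 ≈ 0.0061728
U(-17) + g = (17 - 17)/((-17)*(1 - 17)) + 1/162 = -1/17*0/(-16) + 1/162 = -1/17*(-1/16)*0 + 1/162 = 0 + 1/162 = 1/162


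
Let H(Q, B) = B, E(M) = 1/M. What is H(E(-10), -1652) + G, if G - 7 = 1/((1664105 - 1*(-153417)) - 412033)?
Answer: -2312029404/1405489 ≈ -1645.0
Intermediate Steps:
G = 9838424/1405489 (G = 7 + 1/((1664105 - 1*(-153417)) - 412033) = 7 + 1/((1664105 + 153417) - 412033) = 7 + 1/(1817522 - 412033) = 7 + 1/1405489 = 9838424/1405489 ≈ 7.0000)
H(E(-10), -1652) + G = -1652 + 9838424/1405489 = -2312029404/1405489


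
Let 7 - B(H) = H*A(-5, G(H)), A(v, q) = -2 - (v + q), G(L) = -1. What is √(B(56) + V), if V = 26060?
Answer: √25843 ≈ 160.76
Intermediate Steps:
A(v, q) = -2 - q - v (A(v, q) = -2 - (q + v) = -2 + (-q - v) = -2 - q - v)
B(H) = 7 - 4*H (B(H) = 7 - H*(-2 - 1*(-1) - 1*(-5)) = 7 - H*(-2 + 1 + 5) = 7 - H*4 = 7 - 4*H)
√(B(56) + V) = √((7 - 4*56) + 26060) = √((7 - 224) + 26060) = √(-217 + 26060) = √25843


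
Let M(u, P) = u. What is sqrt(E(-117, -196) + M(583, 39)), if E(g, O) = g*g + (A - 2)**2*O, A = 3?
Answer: 6*sqrt(391) ≈ 118.64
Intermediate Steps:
E(g, O) = O + g**2 (E(g, O) = g*g + (3 - 2)**2*O = g**2 + 1**2*O = g**2 + 1*O = g**2 + O = O + g**2)
sqrt(E(-117, -196) + M(583, 39)) = sqrt((-196 + (-117)**2) + 583) = sqrt((-196 + 13689) + 583) = sqrt(13493 + 583) = sqrt(14076) = 6*sqrt(391)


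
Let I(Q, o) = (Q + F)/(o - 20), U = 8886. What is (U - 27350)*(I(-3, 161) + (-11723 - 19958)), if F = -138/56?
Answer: 192451412152/329 ≈ 5.8496e+8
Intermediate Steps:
F = -69/28 (F = -138*1/56 = -69/28 ≈ -2.4643)
I(Q, o) = (-69/28 + Q)/(-20 + o) (I(Q, o) = (Q - 69/28)/(o - 20) = (-69/28 + Q)/(-20 + o))
(U - 27350)*(I(-3, 161) + (-11723 - 19958)) = (8886 - 27350)*((-69/28 - 3)/(-20 + 161) + (-11723 - 19958)) = -18464*(-153/28/141 - 31681) = -18464*((1/141)*(-153/28) - 31681) = -18464*(-51/1316 - 31681) = -18464*(-41692247/1316) = 192451412152/329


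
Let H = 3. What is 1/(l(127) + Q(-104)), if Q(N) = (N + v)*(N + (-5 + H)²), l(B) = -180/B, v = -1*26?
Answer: 127/1650820 ≈ 7.6931e-5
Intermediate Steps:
v = -26
Q(N) = (-26 + N)*(4 + N) (Q(N) = (N - 26)*(N + (-5 + 3)²) = (-26 + N)*(N + (-2)²) = (-26 + N)*(N + 4) = (-26 + N)*(4 + N))
1/(l(127) + Q(-104)) = 1/(-180/127 + (-104 + (-104)² - 22*(-104))) = 1/(-180*1/127 + (-104 + 10816 + 2288)) = 1/(-180/127 + 13000) = 1/(1650820/127) = 127/1650820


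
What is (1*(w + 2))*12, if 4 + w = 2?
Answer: 0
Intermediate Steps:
w = -2 (w = -4 + 2 = -2)
(1*(w + 2))*12 = (1*(-2 + 2))*12 = (1*0)*12 = 0*12 = 0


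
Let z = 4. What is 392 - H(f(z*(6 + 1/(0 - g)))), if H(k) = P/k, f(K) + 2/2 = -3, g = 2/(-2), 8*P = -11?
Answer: 12533/32 ≈ 391.66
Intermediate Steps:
P = -11/8 (P = (⅛)*(-11) = -11/8 ≈ -1.3750)
g = -1 (g = 2*(-½) = -1)
f(K) = -4 (f(K) = -1 - 3 = -4)
H(k) = -11/(8*k)
392 - H(f(z*(6 + 1/(0 - g)))) = 392 - (-11)/(8*(-4)) = 392 - (-11)*(-1)/(8*4) = 392 - 1*11/32 = 392 - 11/32 = 12533/32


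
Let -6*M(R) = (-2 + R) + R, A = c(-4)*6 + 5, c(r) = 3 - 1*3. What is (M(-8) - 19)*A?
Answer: -80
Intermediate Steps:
c(r) = 0 (c(r) = 3 - 3 = 0)
A = 5 (A = 0*6 + 5 = 0 + 5 = 5)
M(R) = 1/3 - R/3 (M(R) = -((-2 + R) + R)/6 = -(-2 + 2*R)/6 = 1/3 - R/3)
(M(-8) - 19)*A = ((1/3 - 1/3*(-8)) - 19)*5 = ((1/3 + 8/3) - 19)*5 = (3 - 19)*5 = -16*5 = -80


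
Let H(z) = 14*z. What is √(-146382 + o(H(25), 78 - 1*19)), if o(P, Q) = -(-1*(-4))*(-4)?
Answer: I*√146366 ≈ 382.58*I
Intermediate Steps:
o(P, Q) = 16 (o(P, Q) = -4*(-4) = -1*(-16) = 16)
√(-146382 + o(H(25), 78 - 1*19)) = √(-146382 + 16) = √(-146366) = I*√146366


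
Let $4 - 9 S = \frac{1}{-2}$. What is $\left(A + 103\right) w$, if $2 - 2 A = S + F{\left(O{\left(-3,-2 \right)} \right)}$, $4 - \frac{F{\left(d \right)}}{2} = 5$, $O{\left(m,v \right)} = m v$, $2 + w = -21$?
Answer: $- \frac{9637}{4} \approx -2409.3$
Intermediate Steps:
$w = -23$ ($w = -2 - 21 = -23$)
$F{\left(d \right)} = -2$ ($F{\left(d \right)} = 8 - 10 = -2$)
$S = \frac{1}{2}$ ($S = \frac{4}{9} - \frac{1}{9 \left(-2\right)} = \frac{4}{9} - - \frac{1}{18} = \frac{4}{9} + \frac{1}{18} = \frac{1}{2} \approx 0.5$)
$A = \frac{7}{4}$ ($A = 1 - \frac{\frac{1}{2} - 2}{2} = 1 - - \frac{3}{4} = 1 + \frac{3}{4} = \frac{7}{4} \approx 1.75$)
$\left(A + 103\right) w = \left(\frac{7}{4} + 103\right) \left(-23\right) = \frac{419}{4} \left(-23\right) = - \frac{9637}{4}$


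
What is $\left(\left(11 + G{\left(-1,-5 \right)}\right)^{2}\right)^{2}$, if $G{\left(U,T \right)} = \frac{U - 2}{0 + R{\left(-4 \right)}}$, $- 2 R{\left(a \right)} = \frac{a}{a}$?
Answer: $83521$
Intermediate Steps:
$R{\left(a \right)} = - \frac{1}{2}$ ($R{\left(a \right)} = - \frac{a \frac{1}{a}}{2} = \left(- \frac{1}{2}\right) 1 = - \frac{1}{2}$)
$G{\left(U,T \right)} = 4 - 2 U$ ($G{\left(U,T \right)} = \frac{U - 2}{0 - \frac{1}{2}} = \frac{-2 + U}{- \frac{1}{2}} = \left(-2 + U\right) \left(-2\right) = 4 - 2 U$)
$\left(\left(11 + G{\left(-1,-5 \right)}\right)^{2}\right)^{2} = \left(\left(11 + \left(4 - -2\right)\right)^{2}\right)^{2} = \left(\left(11 + \left(4 + 2\right)\right)^{2}\right)^{2} = \left(\left(11 + 6\right)^{2}\right)^{2} = \left(17^{2}\right)^{2} = 289^{2} = 83521$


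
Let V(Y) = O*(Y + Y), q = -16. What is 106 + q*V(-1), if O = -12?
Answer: -278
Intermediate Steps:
V(Y) = -24*Y (V(Y) = -12*(Y + Y) = -24*Y)
106 + q*V(-1) = 106 - (-384)*(-1) = 106 - 16*24 = 106 - 384 = -278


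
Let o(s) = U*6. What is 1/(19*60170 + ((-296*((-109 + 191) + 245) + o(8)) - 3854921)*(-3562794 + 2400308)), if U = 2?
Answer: 1/4593798231916 ≈ 2.1768e-13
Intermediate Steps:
o(s) = 12 (o(s) = 2*6 = 12)
1/(19*60170 + ((-296*((-109 + 191) + 245) + o(8)) - 3854921)*(-3562794 + 2400308)) = 1/(19*60170 + ((-296*((-109 + 191) + 245) + 12) - 3854921)*(-3562794 + 2400308)) = 1/(1143230 + ((-296*(82 + 245) + 12) - 3854921)*(-1162486)) = 1/(1143230 + ((-296*327 + 12) - 3854921)*(-1162486)) = 1/(1143230 + ((-96792 + 12) - 3854921)*(-1162486)) = 1/(1143230 + (-96780 - 3854921)*(-1162486)) = 1/(1143230 - 3951701*(-1162486)) = 1/(1143230 + 4593797088686) = 1/4593798231916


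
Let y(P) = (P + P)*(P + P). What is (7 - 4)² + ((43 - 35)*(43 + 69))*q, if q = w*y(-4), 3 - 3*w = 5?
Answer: -114661/3 ≈ -38220.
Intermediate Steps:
w = -⅔ (w = 1 - ⅓*5 = 1 - 5/3 = -⅔ ≈ -0.66667)
y(P) = 4*P² (y(P) = (2*P)*(2*P) = 4*P²)
q = -128/3 (q = -8*(-4)²/3 = -8*16/3 = -⅔*64 = -128/3 ≈ -42.667)
(7 - 4)² + ((43 - 35)*(43 + 69))*q = (7 - 4)² + ((43 - 35)*(43 + 69))*(-128/3) = 3² + (8*112)*(-128/3) = 9 + 896*(-128/3) = 9 - 114688/3 = -114661/3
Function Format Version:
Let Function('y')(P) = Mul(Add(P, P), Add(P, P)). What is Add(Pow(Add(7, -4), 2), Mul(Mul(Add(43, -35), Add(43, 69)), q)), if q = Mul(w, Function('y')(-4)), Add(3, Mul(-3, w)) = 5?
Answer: Rational(-114661, 3) ≈ -38220.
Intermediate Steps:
w = Rational(-2, 3) (w = Add(1, Mul(Rational(-1, 3), 5)) = Add(1, Rational(-5, 3)) = Rational(-2, 3) ≈ -0.66667)
Function('y')(P) = Mul(4, Pow(P, 2)) (Function('y')(P) = Mul(Mul(2, P), Mul(2, P)) = Mul(4, Pow(P, 2)))
q = Rational(-128, 3) (q = Mul(Rational(-2, 3), Mul(4, Pow(-4, 2))) = Mul(Rational(-2, 3), Mul(4, 16)) = Mul(Rational(-2, 3), 64) = Rational(-128, 3) ≈ -42.667)
Add(Pow(Add(7, -4), 2), Mul(Mul(Add(43, -35), Add(43, 69)), q)) = Add(Pow(Add(7, -4), 2), Mul(Mul(Add(43, -35), Add(43, 69)), Rational(-128, 3))) = Add(Pow(3, 2), Mul(Mul(8, 112), Rational(-128, 3))) = Add(9, Mul(896, Rational(-128, 3))) = Add(9, Rational(-114688, 3)) = Rational(-114661, 3)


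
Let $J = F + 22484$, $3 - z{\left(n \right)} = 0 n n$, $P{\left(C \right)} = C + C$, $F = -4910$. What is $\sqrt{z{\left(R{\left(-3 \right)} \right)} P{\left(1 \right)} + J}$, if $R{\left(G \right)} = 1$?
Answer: $2 \sqrt{4395} \approx 132.59$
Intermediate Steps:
$P{\left(C \right)} = 2 C$
$z{\left(n \right)} = 3$ ($z{\left(n \right)} = 3 - 0 n n = 3 - 0 n = 3 - 0 = 3 + 0 = 3$)
$J = 17574$ ($J = -4910 + 22484 = 17574$)
$\sqrt{z{\left(R{\left(-3 \right)} \right)} P{\left(1 \right)} + J} = \sqrt{3 \cdot 2 \cdot 1 + 17574} = \sqrt{3 \cdot 2 + 17574} = \sqrt{6 + 17574} = \sqrt{17580} = 2 \sqrt{4395}$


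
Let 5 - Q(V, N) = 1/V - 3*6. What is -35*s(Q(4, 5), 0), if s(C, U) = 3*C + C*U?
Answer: -9555/4 ≈ -2388.8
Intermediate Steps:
Q(V, N) = 23 - 1/V (Q(V, N) = 5 - (1/V - 3*6) = 5 - (1/V - 18) = 5 - (-18 + 1/V) = 5 + (18 - 1/V) = 23 - 1/V)
-35*s(Q(4, 5), 0) = -35*(23 - 1/4)*(3 + 0) = -35*(23 - 1*¼)*3 = -35*(23 - ¼)*3 = -3185*3/4 = -35*273/4 = -9555/4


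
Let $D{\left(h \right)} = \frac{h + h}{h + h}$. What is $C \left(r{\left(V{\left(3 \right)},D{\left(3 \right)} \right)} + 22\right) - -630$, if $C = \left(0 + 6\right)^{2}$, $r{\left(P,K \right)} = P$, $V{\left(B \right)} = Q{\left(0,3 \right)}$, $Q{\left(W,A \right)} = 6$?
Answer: $1638$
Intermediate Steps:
$V{\left(B \right)} = 6$
$D{\left(h \right)} = 1$ ($D{\left(h \right)} = \frac{2 h}{2 h} = 2 h \frac{1}{2 h} = 1$)
$C = 36$ ($C = 6^{2} = 36$)
$C \left(r{\left(V{\left(3 \right)},D{\left(3 \right)} \right)} + 22\right) - -630 = 36 \left(6 + 22\right) - -630 = 36 \cdot 28 + 630 = 1008 + 630 = 1638$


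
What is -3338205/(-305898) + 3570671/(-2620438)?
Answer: 37525971158/3929346781 ≈ 9.5502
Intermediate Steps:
-3338205/(-305898) + 3570671/(-2620438) = -3338205*(-1/305898) + 3570671*(-1/2620438) = 65455/5998 - 3570671/2620438 = 37525971158/3929346781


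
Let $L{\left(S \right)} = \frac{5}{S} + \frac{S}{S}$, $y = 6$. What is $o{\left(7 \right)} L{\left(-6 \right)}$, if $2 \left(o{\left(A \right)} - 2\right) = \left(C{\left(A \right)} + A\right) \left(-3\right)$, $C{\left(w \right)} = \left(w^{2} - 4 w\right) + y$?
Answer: $- \frac{49}{6} \approx -8.1667$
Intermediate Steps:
$L{\left(S \right)} = 1 + \frac{5}{S}$ ($L{\left(S \right)} = \frac{5}{S} + 1 = 1 + \frac{5}{S}$)
$C{\left(w \right)} = 6 + w^{2} - 4 w$ ($C{\left(w \right)} = \left(w^{2} - 4 w\right) + 6 = 6 + w^{2} - 4 w$)
$o{\left(A \right)} = -7 - \frac{3 A^{2}}{2} + \frac{9 A}{2}$ ($o{\left(A \right)} = 2 + \frac{\left(\left(6 + A^{2} - 4 A\right) + A\right) \left(-3\right)}{2} = 2 + \frac{\left(6 + A^{2} - 3 A\right) \left(-3\right)}{2} = 2 + \frac{-18 - 3 A^{2} + 9 A}{2} = 2 - \left(9 - \frac{9 A}{2} + \frac{3 A^{2}}{2}\right) = -7 - \frac{3 A^{2}}{2} + \frac{9 A}{2}$)
$o{\left(7 \right)} L{\left(-6 \right)} = \left(-7 - \frac{3 \cdot 7^{2}}{2} + \frac{9}{2} \cdot 7\right) \frac{5 - 6}{-6} = \left(-7 - \frac{147}{2} + \frac{63}{2}\right) \left(\left(- \frac{1}{6}\right) \left(-1\right)\right) = \left(-7 - \frac{147}{2} + \frac{63}{2}\right) \frac{1}{6} = \left(-49\right) \frac{1}{6} = - \frac{49}{6}$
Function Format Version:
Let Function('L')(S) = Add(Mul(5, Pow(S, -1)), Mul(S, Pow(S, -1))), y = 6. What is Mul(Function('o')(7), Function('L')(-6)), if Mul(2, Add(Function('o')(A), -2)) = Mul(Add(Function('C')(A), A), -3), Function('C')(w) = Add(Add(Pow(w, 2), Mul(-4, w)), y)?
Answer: Rational(-49, 6) ≈ -8.1667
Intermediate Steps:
Function('L')(S) = Add(1, Mul(5, Pow(S, -1))) (Function('L')(S) = Add(Mul(5, Pow(S, -1)), 1) = Add(1, Mul(5, Pow(S, -1))))
Function('C')(w) = Add(6, Pow(w, 2), Mul(-4, w)) (Function('C')(w) = Add(Add(Pow(w, 2), Mul(-4, w)), 6) = Add(6, Pow(w, 2), Mul(-4, w)))
Function('o')(A) = Add(-7, Mul(Rational(-3, 2), Pow(A, 2)), Mul(Rational(9, 2), A)) (Function('o')(A) = Add(2, Mul(Rational(1, 2), Mul(Add(Add(6, Pow(A, 2), Mul(-4, A)), A), -3))) = Add(2, Mul(Rational(1, 2), Mul(Add(6, Pow(A, 2), Mul(-3, A)), -3))) = Add(2, Mul(Rational(1, 2), Add(-18, Mul(-3, Pow(A, 2)), Mul(9, A)))) = Add(2, Add(-9, Mul(Rational(-3, 2), Pow(A, 2)), Mul(Rational(9, 2), A))) = Add(-7, Mul(Rational(-3, 2), Pow(A, 2)), Mul(Rational(9, 2), A)))
Mul(Function('o')(7), Function('L')(-6)) = Mul(Add(-7, Mul(Rational(-3, 2), Pow(7, 2)), Mul(Rational(9, 2), 7)), Mul(Pow(-6, -1), Add(5, -6))) = Mul(Add(-7, Mul(Rational(-3, 2), 49), Rational(63, 2)), Mul(Rational(-1, 6), -1)) = Mul(Add(-7, Rational(-147, 2), Rational(63, 2)), Rational(1, 6)) = Mul(-49, Rational(1, 6)) = Rational(-49, 6)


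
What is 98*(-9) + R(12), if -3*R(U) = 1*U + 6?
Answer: -888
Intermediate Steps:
R(U) = -2 - U/3 (R(U) = -(1*U + 6)/3 = -(U + 6)/3 = -(6 + U)/3 = -2 - U/3)
98*(-9) + R(12) = 98*(-9) + (-2 - ⅓*12) = -882 + (-2 - 4) = -882 - 6 = -888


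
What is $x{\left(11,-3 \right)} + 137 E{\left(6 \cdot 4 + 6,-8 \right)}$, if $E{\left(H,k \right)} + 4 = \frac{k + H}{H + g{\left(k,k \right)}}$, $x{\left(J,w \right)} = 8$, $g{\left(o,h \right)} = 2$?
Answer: $- \frac{7133}{16} \approx -445.81$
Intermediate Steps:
$E{\left(H,k \right)} = -4 + \frac{H + k}{2 + H}$ ($E{\left(H,k \right)} = -4 + \frac{k + H}{H + 2} = -4 + \frac{H + k}{2 + H}$)
$x{\left(11,-3 \right)} + 137 E{\left(6 \cdot 4 + 6,-8 \right)} = 8 + 137 \frac{-8 - 8 - 3 \left(6 \cdot 4 + 6\right)}{2 + \left(6 \cdot 4 + 6\right)} = 8 + 137 \frac{-8 - 8 - 3 \left(24 + 6\right)}{2 + \left(24 + 6\right)} = 8 + 137 \frac{-8 - 8 - 90}{2 + 30} = 8 + 137 \frac{-8 - 8 - 90}{32} = 8 + 137 \cdot \frac{1}{32} \left(-106\right) = 8 + 137 \left(- \frac{53}{16}\right) = 8 - \frac{7261}{16} = - \frac{7133}{16}$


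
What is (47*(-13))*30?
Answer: -18330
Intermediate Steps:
(47*(-13))*30 = -611*30 = -18330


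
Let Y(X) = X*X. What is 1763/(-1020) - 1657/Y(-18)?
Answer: -94223/13770 ≈ -6.8426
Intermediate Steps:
Y(X) = X**2
1763/(-1020) - 1657/Y(-18) = 1763/(-1020) - 1657/((-18)**2) = 1763*(-1/1020) - 1657/324 = -1763/1020 - 1657*1/324 = -1763/1020 - 1657/324 = -94223/13770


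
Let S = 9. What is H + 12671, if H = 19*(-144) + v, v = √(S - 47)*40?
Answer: 9935 + 40*I*√38 ≈ 9935.0 + 246.58*I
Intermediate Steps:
v = 40*I*√38 (v = √(9 - 47)*40 = √(-38)*40 = (I*√38)*40 = 40*I*√38 ≈ 246.58*I)
H = -2736 + 40*I*√38 (H = 19*(-144) + 40*I*√38 = -2736 + 40*I*√38 ≈ -2736.0 + 246.58*I)
H + 12671 = (-2736 + 40*I*√38) + 12671 = 9935 + 40*I*√38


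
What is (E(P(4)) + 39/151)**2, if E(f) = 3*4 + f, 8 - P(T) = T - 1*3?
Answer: 8456464/22801 ≈ 370.88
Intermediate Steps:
P(T) = 11 - T (P(T) = 8 - (T - 1*3) = 8 - (T - 3) = 8 - (-3 + T) = 8 + (3 - T) = 11 - T)
E(f) = 12 + f
(E(P(4)) + 39/151)**2 = ((12 + (11 - 1*4)) + 39/151)**2 = ((12 + (11 - 4)) + 39*(1/151))**2 = ((12 + 7) + 39/151)**2 = (19 + 39/151)**2 = (2908/151)**2 = 8456464/22801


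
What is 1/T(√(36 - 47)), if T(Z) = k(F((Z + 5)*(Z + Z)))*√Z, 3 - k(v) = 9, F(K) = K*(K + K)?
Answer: 11^(¾)*I^(3/2)/66 ≈ -0.064712 + 0.064712*I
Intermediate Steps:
F(K) = 2*K² (F(K) = K*(2*K) = 2*K²)
k(v) = -6 (k(v) = 3 - 1*9 = 3 - 9 = -6)
T(Z) = -6*√Z
1/T(√(36 - 47)) = 1/(-6*(36 - 47)^(¼)) = 1/(-6*(-11)^(¼)) = 1/(-6*11^(¼)*√I) = 11^(¾)*I^(3/2)/66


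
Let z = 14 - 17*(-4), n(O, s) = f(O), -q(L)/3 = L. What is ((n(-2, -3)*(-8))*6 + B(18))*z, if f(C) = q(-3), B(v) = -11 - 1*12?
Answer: -37310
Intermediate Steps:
q(L) = -3*L
B(v) = -23 (B(v) = -11 - 12 = -23)
f(C) = 9 (f(C) = -3*(-3) = 9)
n(O, s) = 9
z = 82 (z = 14 + 68 = 82)
((n(-2, -3)*(-8))*6 + B(18))*z = ((9*(-8))*6 - 23)*82 = (-72*6 - 23)*82 = (-432 - 23)*82 = -455*82 = -37310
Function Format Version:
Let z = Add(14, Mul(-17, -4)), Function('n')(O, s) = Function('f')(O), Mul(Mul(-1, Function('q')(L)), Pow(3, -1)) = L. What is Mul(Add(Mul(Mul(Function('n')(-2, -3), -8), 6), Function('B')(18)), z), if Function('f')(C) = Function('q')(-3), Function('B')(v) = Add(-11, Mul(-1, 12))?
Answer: -37310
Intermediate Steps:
Function('q')(L) = Mul(-3, L)
Function('B')(v) = -23 (Function('B')(v) = Add(-11, -12) = -23)
Function('f')(C) = 9 (Function('f')(C) = Mul(-3, -3) = 9)
Function('n')(O, s) = 9
z = 82 (z = Add(14, 68) = 82)
Mul(Add(Mul(Mul(Function('n')(-2, -3), -8), 6), Function('B')(18)), z) = Mul(Add(Mul(Mul(9, -8), 6), -23), 82) = Mul(Add(Mul(-72, 6), -23), 82) = Mul(Add(-432, -23), 82) = Mul(-455, 82) = -37310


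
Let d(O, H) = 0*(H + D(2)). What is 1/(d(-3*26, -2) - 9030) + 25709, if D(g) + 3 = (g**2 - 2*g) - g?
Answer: 232152269/9030 ≈ 25709.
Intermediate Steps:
D(g) = -3 + g**2 - 3*g (D(g) = -3 + ((g**2 - 2*g) - g) = -3 + (g**2 - 3*g) = -3 + g**2 - 3*g)
d(O, H) = 0 (d(O, H) = 0*(H + (-3 + 2**2 - 3*2)) = 0*(H + (-3 + 4 - 6)) = 0*(H - 5) = 0*(-5 + H) = 0)
1/(d(-3*26, -2) - 9030) + 25709 = 1/(0 - 9030) + 25709 = 1/(-9030) + 25709 = -1/9030 + 25709 = 232152269/9030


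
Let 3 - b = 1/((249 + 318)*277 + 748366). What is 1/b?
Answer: 905425/2716274 ≈ 0.33333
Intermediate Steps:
b = 2716274/905425 (b = 3 - 1/((249 + 318)*277 + 748366) = 3 - 1/(567*277 + 748366) = 3 - 1/(157059 + 748366) = 3 - 1/905425 = 2716274/905425 ≈ 3.0000)
1/b = 1/(2716274/905425) = 905425/2716274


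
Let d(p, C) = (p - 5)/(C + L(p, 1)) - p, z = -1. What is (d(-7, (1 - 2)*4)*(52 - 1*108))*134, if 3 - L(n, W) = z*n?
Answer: -63784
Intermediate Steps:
L(n, W) = 3 + n (L(n, W) = 3 - (-1)*n = 3 + n)
d(p, C) = -p + (-5 + p)/(3 + C + p) (d(p, C) = (p - 5)/(C + (3 + p)) - p = (-5 + p)/(3 + C + p) - p = -p + (-5 + p)/(3 + C + p))
(d(-7, (1 - 2)*4)*(52 - 1*108))*134 = (((-5 - 7 - 1*(1 - 2)*4*(-7) - 1*(-7)*(3 - 7))/(3 + (1 - 2)*4 - 7))*(52 - 1*108))*134 = (((-5 - 7 - 1*(-1*4)*(-7) - 1*(-7)*(-4))/(3 - 1*4 - 7))*(52 - 108))*134 = (((-5 - 7 - 1*(-4)*(-7) - 28)/(3 - 4 - 7))*(-56))*134 = (((-5 - 7 - 28 - 28)/(-8))*(-56))*134 = (-⅛*(-68)*(-56))*134 = ((17/2)*(-56))*134 = -476*134 = -63784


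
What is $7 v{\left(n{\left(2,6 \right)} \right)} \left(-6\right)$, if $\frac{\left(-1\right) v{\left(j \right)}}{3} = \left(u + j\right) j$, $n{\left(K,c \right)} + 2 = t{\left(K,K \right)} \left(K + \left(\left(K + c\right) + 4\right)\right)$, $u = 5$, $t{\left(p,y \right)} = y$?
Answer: $101556$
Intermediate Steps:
$n{\left(K,c \right)} = -2 + K \left(4 + c + 2 K\right)$ ($n{\left(K,c \right)} = -2 + K \left(K + \left(\left(K + c\right) + 4\right)\right) = -2 + K \left(K + \left(4 + K + c\right)\right) = -2 + K \left(4 + c + 2 K\right)$)
$v{\left(j \right)} = - 3 j \left(5 + j\right)$ ($v{\left(j \right)} = - 3 \left(5 + j\right) j = - 3 j \left(5 + j\right)$)
$7 v{\left(n{\left(2,6 \right)} \right)} \left(-6\right) = 7 \left(- 3 \left(-2 + 2 \cdot 2^{2} + 4 \cdot 2 + 2 \cdot 6\right) \left(5 + \left(-2 + 2 \cdot 2^{2} + 4 \cdot 2 + 2 \cdot 6\right)\right)\right) \left(-6\right) = 7 \left(- 3 \left(-2 + 2 \cdot 4 + 8 + 12\right) \left(5 + \left(-2 + 2 \cdot 4 + 8 + 12\right)\right)\right) \left(-6\right) = 7 \left(- 3 \left(-2 + 8 + 8 + 12\right) \left(5 + \left(-2 + 8 + 8 + 12\right)\right)\right) \left(-6\right) = 7 \left(\left(-3\right) 26 \left(5 + 26\right)\right) \left(-6\right) = 7 \left(\left(-3\right) 26 \cdot 31\right) \left(-6\right) = 7 \left(-2418\right) \left(-6\right) = \left(-16926\right) \left(-6\right) = 101556$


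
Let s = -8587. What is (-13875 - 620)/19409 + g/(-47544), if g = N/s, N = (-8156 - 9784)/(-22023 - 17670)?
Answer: -1505721754203295/2016181688213406 ≈ -0.74682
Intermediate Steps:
N = 5980/13231 (N = -17940/(-39693) = -17940*(-1/39693) = 5980/13231 ≈ 0.45197)
g = -5980/113614597 (g = (5980/13231)/(-8587) = (5980/13231)*(-1/8587) = -5980/113614597 ≈ -5.2634e-5)
(-13875 - 620)/19409 + g/(-47544) = (-13875 - 620)/19409 - 5980/113614597/(-47544) = -14495*1/19409 - 5980/113614597*(-1/47544) = -1115/1493 + 1495/1350423099942 = -1505721754203295/2016181688213406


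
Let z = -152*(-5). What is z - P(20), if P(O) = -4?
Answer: 764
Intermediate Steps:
z = 760
z - P(20) = 760 - 1*(-4) = 760 + 4 = 764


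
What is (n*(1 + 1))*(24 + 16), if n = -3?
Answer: -240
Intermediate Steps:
(n*(1 + 1))*(24 + 16) = (-3*(1 + 1))*(24 + 16) = -3*2*40 = -6*40 = -240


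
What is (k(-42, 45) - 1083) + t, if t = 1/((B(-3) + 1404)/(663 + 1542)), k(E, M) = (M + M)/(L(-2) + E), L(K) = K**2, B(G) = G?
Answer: -9616509/8873 ≈ -1083.8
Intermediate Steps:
k(E, M) = 2*M/(4 + E) (k(E, M) = (M + M)/((-2)**2 + E) = (2*M)/(4 + E) = 2*M/(4 + E))
t = 735/467 (t = 1/((-3 + 1404)/(663 + 1542)) = 1/(1401/2205) = 1/(1401*(1/2205)) = 1/(467/735) = 735/467 ≈ 1.5739)
(k(-42, 45) - 1083) + t = (2*45/(4 - 42) - 1083) + 735/467 = (2*45/(-38) - 1083) + 735/467 = (2*45*(-1/38) - 1083) + 735/467 = (-45/19 - 1083) + 735/467 = -20622/19 + 735/467 = -9616509/8873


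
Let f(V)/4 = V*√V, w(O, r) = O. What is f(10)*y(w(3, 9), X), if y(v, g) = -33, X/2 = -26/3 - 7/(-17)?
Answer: -1320*√10 ≈ -4174.2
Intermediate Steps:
X = -842/51 (X = 2*(-26/3 - 7/(-17)) = 2*(-26*⅓ - 7*(-1/17)) = 2*(-26/3 + 7/17) = 2*(-421/51) = -842/51 ≈ -16.510)
f(V) = 4*V^(3/2) (f(V) = 4*(V*√V) = 4*V^(3/2))
f(10)*y(w(3, 9), X) = (4*10^(3/2))*(-33) = (4*(10*√10))*(-33) = (40*√10)*(-33) = -1320*√10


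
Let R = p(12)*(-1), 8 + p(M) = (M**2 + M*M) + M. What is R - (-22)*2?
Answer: -248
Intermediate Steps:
p(M) = -8 + M + 2*M**2 (p(M) = -8 + ((M**2 + M*M) + M) = -8 + ((M**2 + M**2) + M) = -8 + (2*M**2 + M) = -8 + (M + 2*M**2) = -8 + M + 2*M**2)
R = -292 (R = (-8 + 12 + 2*12**2)*(-1) = (-8 + 12 + 2*144)*(-1) = (-8 + 12 + 288)*(-1) = 292*(-1) = -292)
R - (-22)*2 = -292 - (-22)*2 = -292 - 1*(-44) = -292 + 44 = -248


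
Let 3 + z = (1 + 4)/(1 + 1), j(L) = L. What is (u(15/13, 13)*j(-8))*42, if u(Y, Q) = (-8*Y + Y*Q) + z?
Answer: -23016/13 ≈ -1770.5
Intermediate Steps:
z = -½ (z = -3 + (1 + 4)/(1 + 1) = -3 + 5/2 = -½ ≈ -0.50000)
u(Y, Q) = -½ - 8*Y + Q*Y (u(Y, Q) = (-8*Y + Y*Q) - ½ = (-8*Y + Q*Y) - ½ = -½ - 8*Y + Q*Y)
(u(15/13, 13)*j(-8))*42 = ((-½ - 120/13 + 13*(15/13))*(-8))*42 = ((-½ - 120/13 + 13*(15*(1/13)))*(-8))*42 = ((-½ - 8*15/13 + 13*(15/13))*(-8))*42 = ((-½ - 120/13 + 15)*(-8))*42 = ((137/26)*(-8))*42 = -548/13*42 = -23016/13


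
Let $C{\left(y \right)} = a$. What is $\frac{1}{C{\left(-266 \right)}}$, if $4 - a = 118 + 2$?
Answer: $- \frac{1}{116} \approx -0.0086207$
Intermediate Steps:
$a = -116$ ($a = 4 - \left(118 + 2\right) = 4 - 120 = -116$)
$C{\left(y \right)} = -116$
$\frac{1}{C{\left(-266 \right)}} = \frac{1}{-116} = - \frac{1}{116}$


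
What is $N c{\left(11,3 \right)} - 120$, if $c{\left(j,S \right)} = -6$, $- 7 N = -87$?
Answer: $- \frac{1362}{7} \approx -194.57$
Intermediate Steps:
$N = \frac{87}{7}$ ($N = \left(- \frac{1}{7}\right) \left(-87\right) = \frac{87}{7} \approx 12.429$)
$N c{\left(11,3 \right)} - 120 = \frac{87}{7} \left(-6\right) - 120 = - \frac{522}{7} - 120 = - \frac{1362}{7}$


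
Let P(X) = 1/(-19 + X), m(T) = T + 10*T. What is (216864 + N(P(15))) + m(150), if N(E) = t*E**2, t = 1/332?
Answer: 1160746369/5312 ≈ 2.1851e+5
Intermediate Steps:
m(T) = 11*T
t = 1/332 ≈ 0.0030120
N(E) = E**2/332
(216864 + N(P(15))) + m(150) = (216864 + (1/(-19 + 15))**2/332) + 11*150 = (216864 + (1/(-4))**2/332) + 1650 = (216864 + (-1/4)**2/332) + 1650 = (216864 + (1/332)*(1/16)) + 1650 = (216864 + 1/5312) + 1650 = 1151981569/5312 + 1650 = 1160746369/5312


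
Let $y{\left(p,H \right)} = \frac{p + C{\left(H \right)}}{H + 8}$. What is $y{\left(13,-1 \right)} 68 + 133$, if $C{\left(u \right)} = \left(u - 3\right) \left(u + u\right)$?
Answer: $337$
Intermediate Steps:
$C{\left(u \right)} = 2 u \left(-3 + u\right)$ ($C{\left(u \right)} = \left(-3 + u\right) 2 u = 2 u \left(-3 + u\right)$)
$y{\left(p,H \right)} = \frac{p + 2 H \left(-3 + H\right)}{8 + H}$ ($y{\left(p,H \right)} = \frac{p + 2 H \left(-3 + H\right)}{H + 8} = \frac{p + 2 H \left(-3 + H\right)}{8 + H}$)
$y{\left(13,-1 \right)} 68 + 133 = \frac{13 + 2 \left(-1\right) \left(-3 - 1\right)}{8 - 1} \cdot 68 + 133 = \frac{13 + 2 \left(-1\right) \left(-4\right)}{7} \cdot 68 + 133 = \frac{13 + 8}{7} \cdot 68 + 133 = \frac{1}{7} \cdot 21 \cdot 68 + 133 = 3 \cdot 68 + 133 = 204 + 133 = 337$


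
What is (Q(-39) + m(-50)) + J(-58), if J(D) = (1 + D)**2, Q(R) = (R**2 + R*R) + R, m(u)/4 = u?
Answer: 6052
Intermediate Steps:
m(u) = 4*u
Q(R) = R + 2*R**2 (Q(R) = (R**2 + R**2) + R = 2*R**2 + R = R + 2*R**2)
(Q(-39) + m(-50)) + J(-58) = (-39*(1 + 2*(-39)) + 4*(-50)) + (1 - 58)**2 = (-39*(1 - 78) - 200) + (-57)**2 = (-39*(-77) - 200) + 3249 = (3003 - 200) + 3249 = 2803 + 3249 = 6052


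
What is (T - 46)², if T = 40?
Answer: 36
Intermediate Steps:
(T - 46)² = (40 - 46)² = (-6)² = 36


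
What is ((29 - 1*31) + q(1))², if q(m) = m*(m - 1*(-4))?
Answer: 9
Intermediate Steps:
q(m) = m*(4 + m) (q(m) = m*(m + 4) = m*(4 + m))
((29 - 1*31) + q(1))² = ((29 - 1*31) + 1*(4 + 1))² = ((29 - 31) + 1*5)² = (-2 + 5)² = 3² = 9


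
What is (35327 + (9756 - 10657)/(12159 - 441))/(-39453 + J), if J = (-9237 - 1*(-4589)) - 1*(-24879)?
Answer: -413960885/225243396 ≈ -1.8378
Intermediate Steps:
J = 20231 (J = (-9237 + 4589) + 24879 = -4648 + 24879 = 20231)
(35327 + (9756 - 10657)/(12159 - 441))/(-39453 + J) = (35327 + (9756 - 10657)/(12159 - 441))/(-39453 + 20231) = (35327 - 901/11718)/(-19222) = (35327 - 901*1/11718)*(-1/19222) = (35327 - 901/11718)*(-1/19222) = (413960885/11718)*(-1/19222) = -413960885/225243396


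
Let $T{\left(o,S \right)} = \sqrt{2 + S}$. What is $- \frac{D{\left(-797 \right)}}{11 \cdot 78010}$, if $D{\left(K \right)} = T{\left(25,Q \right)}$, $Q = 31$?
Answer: $- \frac{\sqrt{33}}{858110} \approx -6.6944 \cdot 10^{-6}$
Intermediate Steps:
$D{\left(K \right)} = \sqrt{33}$ ($D{\left(K \right)} = \sqrt{2 + 31} = \sqrt{33}$)
$- \frac{D{\left(-797 \right)}}{11 \cdot 78010} = - \frac{\sqrt{33}}{11 \cdot 78010} = - \frac{\sqrt{33}}{858110}$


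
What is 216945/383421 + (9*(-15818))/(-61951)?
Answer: 22674846699/7917771457 ≈ 2.8638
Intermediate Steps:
216945/383421 + (9*(-15818))/(-61951) = 216945*(1/383421) - 142362*(-1/61951) = 72315/127807 + 142362/61951 = 22674846699/7917771457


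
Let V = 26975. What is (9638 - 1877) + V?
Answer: 34736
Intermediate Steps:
(9638 - 1877) + V = (9638 - 1877) + 26975 = 7761 + 26975 = 34736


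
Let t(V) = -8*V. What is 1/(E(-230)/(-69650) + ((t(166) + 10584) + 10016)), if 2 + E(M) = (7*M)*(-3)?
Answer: 34825/671144986 ≈ 5.1889e-5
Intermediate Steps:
E(M) = -2 - 21*M (E(M) = -2 + (7*M)*(-3) = -2 - 21*M)
1/(E(-230)/(-69650) + ((t(166) + 10584) + 10016)) = 1/((-2 - 21*(-230))/(-69650) + ((-8*166 + 10584) + 10016)) = 1/((-2 + 4830)*(-1/69650) + ((-1328 + 10584) + 10016)) = 1/(4828*(-1/69650) + (9256 + 10016)) = 1/(-2414/34825 + 19272) = 1/(671144986/34825) = 34825/671144986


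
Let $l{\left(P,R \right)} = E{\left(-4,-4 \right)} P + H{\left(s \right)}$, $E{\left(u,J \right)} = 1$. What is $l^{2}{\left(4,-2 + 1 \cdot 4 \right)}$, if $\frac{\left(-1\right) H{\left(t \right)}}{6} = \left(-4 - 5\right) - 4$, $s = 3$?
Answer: $6724$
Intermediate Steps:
$H{\left(t \right)} = 78$ ($H{\left(t \right)} = - 6 \left(\left(-4 - 5\right) - 4\right) = - 6 \left(-9 - 4\right) = \left(-6\right) \left(-13\right) = 78$)
$l{\left(P,R \right)} = 78 + P$ ($l{\left(P,R \right)} = 1 P + 78 = P + 78 = 78 + P$)
$l^{2}{\left(4,-2 + 1 \cdot 4 \right)} = \left(78 + 4\right)^{2} = 82^{2} = 6724$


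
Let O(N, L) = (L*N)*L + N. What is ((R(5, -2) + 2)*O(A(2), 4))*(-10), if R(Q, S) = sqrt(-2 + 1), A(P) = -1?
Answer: 340 + 170*I ≈ 340.0 + 170.0*I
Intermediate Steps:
O(N, L) = N + N*L**2 (O(N, L) = N*L**2 + N = N + N*L**2)
R(Q, S) = I (R(Q, S) = sqrt(-1) = I)
((R(5, -2) + 2)*O(A(2), 4))*(-10) = ((I + 2)*(-(1 + 4**2)))*(-10) = ((2 + I)*(-(1 + 16)))*(-10) = ((2 + I)*(-1*17))*(-10) = ((2 + I)*(-17))*(-10) = (-34 - 17*I)*(-10) = 340 + 170*I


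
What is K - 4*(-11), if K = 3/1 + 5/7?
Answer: 334/7 ≈ 47.714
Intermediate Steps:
K = 26/7 (K = 3*1 + 5*(⅐) = 3 + 5/7 = 26/7 ≈ 3.7143)
K - 4*(-11) = 26/7 - 4*(-11) = 26/7 + 44 = 334/7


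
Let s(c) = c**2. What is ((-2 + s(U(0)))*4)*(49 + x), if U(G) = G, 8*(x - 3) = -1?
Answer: -415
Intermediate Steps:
x = 23/8 (x = 3 + (1/8)*(-1) = 3 - 1/8 = 23/8 ≈ 2.8750)
((-2 + s(U(0)))*4)*(49 + x) = ((-2 + 0**2)*4)*(49 + 23/8) = ((-2 + 0)*4)*(415/8) = -2*4*(415/8) = -8*415/8 = -415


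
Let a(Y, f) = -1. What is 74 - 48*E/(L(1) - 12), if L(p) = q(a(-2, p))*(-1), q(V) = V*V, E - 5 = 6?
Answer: 1490/13 ≈ 114.62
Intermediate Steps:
E = 11 (E = 5 + 6 = 11)
q(V) = V**2
L(p) = -1 (L(p) = (-1)**2*(-1) = 1*(-1) = -1)
74 - 48*E/(L(1) - 12) = 74 - 528/(-1 - 12) = 74 - 528/(-13) = 74 - 528*(-1)/13 = 74 - 48*(-11/13) = 74 + 528/13 = 1490/13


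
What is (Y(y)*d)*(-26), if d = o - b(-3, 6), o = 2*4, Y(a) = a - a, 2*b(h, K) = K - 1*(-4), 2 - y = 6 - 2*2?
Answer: 0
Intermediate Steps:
y = 0 (y = 2 - (6 - 2*2) = 2 - (6 - 4) = 2 - 1*2 = 2 - 2 = 0)
b(h, K) = 2 + K/2 (b(h, K) = (K - 1*(-4))/2 = (K + 4)/2 = (4 + K)/2 = 2 + K/2)
Y(a) = 0
o = 8
d = 3 (d = 8 - (2 + (½)*6) = 8 - (2 + 3) = 8 - 1*5 = 8 - 5 = 3)
(Y(y)*d)*(-26) = (0*3)*(-26) = 0*(-26) = 0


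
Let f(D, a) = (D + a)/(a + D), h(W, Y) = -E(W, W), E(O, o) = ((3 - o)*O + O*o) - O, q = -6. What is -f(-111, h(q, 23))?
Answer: -1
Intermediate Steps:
E(O, o) = -O + O*o + O*(3 - o) (E(O, o) = (O*(3 - o) + O*o) - O = (O*o + O*(3 - o)) - O = -O + O*o + O*(3 - o))
h(W, Y) = -2*W
f(D, a) = 1 (f(D, a) = (D + a)/(D + a) = 1)
-f(-111, h(q, 23)) = -1*1 = -1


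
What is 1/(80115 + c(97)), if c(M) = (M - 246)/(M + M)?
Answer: 194/15542161 ≈ 1.2482e-5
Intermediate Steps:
c(M) = (-246 + M)/(2*M) (c(M) = (-246 + M)/((2*M)) = (-246 + M)*(1/(2*M)) = (-246 + M)/(2*M))
1/(80115 + c(97)) = 1/(80115 + (1/2)*(-246 + 97)/97) = 1/(80115 + (1/2)*(1/97)*(-149)) = 1/(80115 - 149/194) = 1/(15542161/194) = 194/15542161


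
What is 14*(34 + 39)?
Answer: 1022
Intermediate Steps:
14*(34 + 39) = 14*73 = 1022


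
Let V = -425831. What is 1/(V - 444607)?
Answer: -1/870438 ≈ -1.1488e-6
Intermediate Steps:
1/(V - 444607) = 1/(-425831 - 444607) = 1/(-870438) = -1/870438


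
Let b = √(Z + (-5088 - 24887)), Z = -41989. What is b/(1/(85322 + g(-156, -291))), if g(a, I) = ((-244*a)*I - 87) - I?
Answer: -65946588*I*√1999 ≈ -2.9485e+9*I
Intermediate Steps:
b = 6*I*√1999 (b = √(-41989 + (-5088 - 24887)) = √(-41989 - 29975) = √(-71964) = 6*I*√1999 ≈ 268.26*I)
g(a, I) = -87 - I - 244*I*a (g(a, I) = (-244*I*a - 87) - I = (-87 - 244*I*a) - I = -87 - I - 244*I*a)
b/(1/(85322 + g(-156, -291))) = (6*I*√1999)/(1/(85322 + (-87 - 1*(-291) - 244*(-291)*(-156)))) = (6*I*√1999)/(1/(85322 + (-87 + 291 - 11076624))) = (6*I*√1999)/(1/(85322 - 11076420)) = (6*I*√1999)/(1/(-10991098)) = (6*I*√1999)/(-1/10991098) = (6*I*√1999)*(-10991098) = -65946588*I*√1999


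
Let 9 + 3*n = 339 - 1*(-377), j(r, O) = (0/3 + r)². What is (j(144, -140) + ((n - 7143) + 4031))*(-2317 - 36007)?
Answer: -2053361596/3 ≈ -6.8445e+8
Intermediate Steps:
j(r, O) = r² (j(r, O) = (0*(⅓) + r)² = (0 + r)² = r²)
n = 707/3 (n = -3 + (339 - 1*(-377))/3 = -3 + (339 + 377)/3 = -3 + (⅓)*716 = -3 + 716/3 = 707/3 ≈ 235.67)
(j(144, -140) + ((n - 7143) + 4031))*(-2317 - 36007) = (144² + ((707/3 - 7143) + 4031))*(-2317 - 36007) = (20736 + (-20722/3 + 4031))*(-38324) = (20736 - 8629/3)*(-38324) = (53579/3)*(-38324) = -2053361596/3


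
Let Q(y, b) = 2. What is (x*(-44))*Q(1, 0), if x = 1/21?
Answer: -88/21 ≈ -4.1905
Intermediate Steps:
x = 1/21 ≈ 0.047619
(x*(-44))*Q(1, 0) = ((1/21)*(-44))*2 = -44/21*2 = -88/21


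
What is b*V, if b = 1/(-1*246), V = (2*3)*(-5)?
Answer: 5/41 ≈ 0.12195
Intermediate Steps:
V = -30 (V = 6*(-5) = -30)
b = -1/246 (b = 1/(-246) = -1/246 ≈ -0.0040650)
b*V = -1/246*(-30) = 5/41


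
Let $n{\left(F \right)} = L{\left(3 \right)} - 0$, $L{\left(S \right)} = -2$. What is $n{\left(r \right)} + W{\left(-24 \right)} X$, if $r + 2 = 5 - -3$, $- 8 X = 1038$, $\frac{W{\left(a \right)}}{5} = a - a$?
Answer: $-2$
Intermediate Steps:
$W{\left(a \right)} = 0$ ($W{\left(a \right)} = 5 \left(a - a\right) = 5 \cdot 0 = 0$)
$X = - \frac{519}{4}$ ($X = \left(- \frac{1}{8}\right) 1038 = - \frac{519}{4} \approx -129.75$)
$r = 6$ ($r = -2 + \left(5 - -3\right) = -2 + \left(5 + 3\right) = -2 + 8 = 6$)
$n{\left(F \right)} = -2$ ($n{\left(F \right)} = -2 - 0 = -2 + 0 = -2$)
$n{\left(r \right)} + W{\left(-24 \right)} X = -2 + 0 \left(- \frac{519}{4}\right) = -2 + 0 = -2$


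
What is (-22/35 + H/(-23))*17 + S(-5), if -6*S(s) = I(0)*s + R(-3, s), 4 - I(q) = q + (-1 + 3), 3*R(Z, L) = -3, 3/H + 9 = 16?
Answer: -44287/4830 ≈ -9.1691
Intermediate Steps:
H = 3/7 (H = 3/(-9 + 16) = 3/7 ≈ 0.42857)
R(Z, L) = -1 (R(Z, L) = (⅓)*(-3) = -1)
I(q) = 2 - q (I(q) = 4 - (q + (-1 + 3)) = 4 - (q + 2) = 4 - (2 + q) = 4 + (-2 - q) = 2 - q)
S(s) = ⅙ - s/3 (S(s) = -((2 - 1*0)*s - 1)/6 = -((2 + 0)*s - 1)/6 = -(2*s - 1)/6 = -(-1 + 2*s)/6 = ⅙ - s/3)
(-22/35 + H/(-23))*17 + S(-5) = (-22/35 + (3/7)/(-23))*17 + (⅙ - ⅓*(-5)) = (-22*1/35 + (3/7)*(-1/23))*17 + (⅙ + 5/3) = (-22/35 - 3/161)*17 + 11/6 = -521/805*17 + 11/6 = -8857/805 + 11/6 = -44287/4830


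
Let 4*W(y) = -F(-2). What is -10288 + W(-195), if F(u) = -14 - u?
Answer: -10285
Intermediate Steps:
W(y) = 3 (W(y) = (-(-14 - 1*(-2)))/4 = (-(-14 + 2))/4 = (-1*(-12))/4 = (1/4)*12 = 3)
-10288 + W(-195) = -10288 + 3 = -10285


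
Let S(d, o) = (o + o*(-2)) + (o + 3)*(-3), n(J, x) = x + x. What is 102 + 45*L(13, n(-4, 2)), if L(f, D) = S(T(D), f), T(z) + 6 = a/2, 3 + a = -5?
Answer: -2643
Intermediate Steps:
a = -8 (a = -3 - 5 = -8)
T(z) = -10 (T(z) = -6 - 8/2 = -6 - 8*1/2 = -6 - 4 = -10)
n(J, x) = 2*x
S(d, o) = -9 - 4*o (S(d, o) = (o - 2*o) + (3 + o)*(-3) = -o + (-9 - 3*o) = -9 - 4*o)
L(f, D) = -9 - 4*f
102 + 45*L(13, n(-4, 2)) = 102 + 45*(-9 - 4*13) = 102 + 45*(-9 - 52) = 102 + 45*(-61) = 102 - 2745 = -2643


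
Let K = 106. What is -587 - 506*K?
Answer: -54223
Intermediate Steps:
-587 - 506*K = -587 - 506*106 = -587 - 53636 = -54223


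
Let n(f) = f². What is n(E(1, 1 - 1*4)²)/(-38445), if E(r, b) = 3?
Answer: -27/12815 ≈ -0.0021069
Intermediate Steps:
n(E(1, 1 - 1*4)²)/(-38445) = (3²)²/(-38445) = 9²*(-1/38445) = 81*(-1/38445) = -27/12815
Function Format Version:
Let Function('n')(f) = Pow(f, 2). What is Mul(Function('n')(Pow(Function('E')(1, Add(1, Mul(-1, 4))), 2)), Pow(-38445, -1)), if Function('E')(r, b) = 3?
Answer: Rational(-27, 12815) ≈ -0.0021069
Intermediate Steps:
Mul(Function('n')(Pow(Function('E')(1, Add(1, Mul(-1, 4))), 2)), Pow(-38445, -1)) = Mul(Pow(Pow(3, 2), 2), Pow(-38445, -1)) = Mul(Pow(9, 2), Rational(-1, 38445)) = Mul(81, Rational(-1, 38445)) = Rational(-27, 12815)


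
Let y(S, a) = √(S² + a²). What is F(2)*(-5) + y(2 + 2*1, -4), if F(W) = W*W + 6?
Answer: -50 + 4*√2 ≈ -44.343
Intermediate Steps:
F(W) = 6 + W² (F(W) = W² + 6 = 6 + W²)
F(2)*(-5) + y(2 + 2*1, -4) = (6 + 2²)*(-5) + √((2 + 2*1)² + (-4)²) = (6 + 4)*(-5) + √((2 + 2)² + 16) = 10*(-5) + √(4² + 16) = -50 + √(16 + 16) = -50 + √32 = -50 + 4*√2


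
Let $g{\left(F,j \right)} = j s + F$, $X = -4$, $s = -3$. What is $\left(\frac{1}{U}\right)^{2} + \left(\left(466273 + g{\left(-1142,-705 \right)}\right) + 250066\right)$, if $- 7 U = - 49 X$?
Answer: $\frac{562372609}{784} \approx 7.1731 \cdot 10^{5}$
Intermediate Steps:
$U = -28$ ($U = - \frac{\left(-49\right) \left(-4\right)}{7} = \left(- \frac{1}{7}\right) 196 = -28$)
$g{\left(F,j \right)} = F - 3 j$ ($g{\left(F,j \right)} = j \left(-3\right) + F = - 3 j + F = F - 3 j$)
$\left(\frac{1}{U}\right)^{2} + \left(\left(466273 + g{\left(-1142,-705 \right)}\right) + 250066\right) = \left(\frac{1}{-28}\right)^{2} + \left(\left(466273 - -973\right) + 250066\right) = \left(- \frac{1}{28}\right)^{2} + \left(\left(466273 + \left(-1142 + 2115\right)\right) + 250066\right) = \frac{1}{784} + \left(\left(466273 + 973\right) + 250066\right) = \frac{1}{784} + \left(467246 + 250066\right) = \frac{1}{784} + 717312 = \frac{562372609}{784}$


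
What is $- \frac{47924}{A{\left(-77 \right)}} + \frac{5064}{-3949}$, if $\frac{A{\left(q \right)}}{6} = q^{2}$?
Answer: $- \frac{16790846}{6385533} \approx -2.6295$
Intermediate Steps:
$A{\left(q \right)} = 6 q^{2}$
$- \frac{47924}{A{\left(-77 \right)}} + \frac{5064}{-3949} = - \frac{47924}{6 \left(-77\right)^{2}} + \frac{5064}{-3949} = - \frac{47924}{6 \cdot 5929} + 5064 \left(- \frac{1}{3949}\right) = - \frac{47924}{35574} - \frac{5064}{3949} = \left(-47924\right) \frac{1}{35574} - \frac{5064}{3949} = - \frac{23962}{17787} - \frac{5064}{3949} = - \frac{16790846}{6385533}$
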